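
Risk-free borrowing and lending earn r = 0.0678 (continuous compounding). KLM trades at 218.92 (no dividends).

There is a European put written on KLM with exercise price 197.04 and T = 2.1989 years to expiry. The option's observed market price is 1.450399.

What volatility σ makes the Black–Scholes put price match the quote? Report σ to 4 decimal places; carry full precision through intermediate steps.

At σ = 0.1264 the Black–Scholes value reproduces the quote:
σ√T = 0.1264·√2.1989 = 0.187435
d₁ = (ln(S/K) + (r+σ²/2)T) / (σ√T) = (ln(218.92/197.04) + (0.0678+0.1264²/2)·2.1989) / 0.187435 = (0.105300 + 0.166651) / 0.187435 = 1.450911
d₂ = d₁ − σ√T = 1.450911 − 0.187435 = 1.263476
e^{−rT} = 0.861496
N(−d₁) = 0.073402,  N(−d₂) = 0.103209
V = K·e^{−rT}·N(−d₂) − S·N(−d₁) = 17.519644 − 16.069245 = 1.450399 (equal to the quote); since ∂V/∂σ > 0 for all σ, the implied volatility is unique

sigma = 0.1264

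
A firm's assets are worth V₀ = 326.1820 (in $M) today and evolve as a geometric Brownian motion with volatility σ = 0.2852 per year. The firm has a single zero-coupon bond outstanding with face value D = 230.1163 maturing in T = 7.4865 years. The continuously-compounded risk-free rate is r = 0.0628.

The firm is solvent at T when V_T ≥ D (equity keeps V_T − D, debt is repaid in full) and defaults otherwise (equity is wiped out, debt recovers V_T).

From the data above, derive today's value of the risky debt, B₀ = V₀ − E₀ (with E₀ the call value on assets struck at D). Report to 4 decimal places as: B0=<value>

Work the structural quantities from V₀ = 326.1820 against face 230.1163:
d₁ = [ln(V₀/D) + (r + σ²/2)T] / (σ√T)
   = [ln(326.1820/230.1163) + (0.0628 + 0.5·0.2852²)·7.4865] / (0.2852·√7.4865)
   = [0.348871 + 0.774625] / 0.780349 = 1.439734
d₂ = d₁ − σ√T = 1.439734 − 0.780349 = 0.659385
N(d₁) = 0.925029,  N(d₂) = 0.745176,  e^(−rT) = 0.624907
E₀ = V₀·N(d₁) − D·e^(−rT)·N(d₂)
   = 326.1820·0.925029 − 230.1163·0.624907·0.745176 = 194.570453
B₀ = V₀ − E₀ = 326.1820 − 194.570453 = 131.611547

B0=131.6115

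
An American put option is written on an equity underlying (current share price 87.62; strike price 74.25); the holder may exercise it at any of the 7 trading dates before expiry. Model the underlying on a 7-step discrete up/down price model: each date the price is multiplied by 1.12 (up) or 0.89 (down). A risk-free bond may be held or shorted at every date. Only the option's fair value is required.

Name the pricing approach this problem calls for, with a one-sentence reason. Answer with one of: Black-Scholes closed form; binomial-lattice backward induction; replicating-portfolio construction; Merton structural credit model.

framework: binomial-lattice backward induction

Key observation: early exercise of the strike-74.25 put must be checked at each of the 7 dates (spot 87.62), which forces a node-by-node comparison of intrinsic and continuation value backward from expiry.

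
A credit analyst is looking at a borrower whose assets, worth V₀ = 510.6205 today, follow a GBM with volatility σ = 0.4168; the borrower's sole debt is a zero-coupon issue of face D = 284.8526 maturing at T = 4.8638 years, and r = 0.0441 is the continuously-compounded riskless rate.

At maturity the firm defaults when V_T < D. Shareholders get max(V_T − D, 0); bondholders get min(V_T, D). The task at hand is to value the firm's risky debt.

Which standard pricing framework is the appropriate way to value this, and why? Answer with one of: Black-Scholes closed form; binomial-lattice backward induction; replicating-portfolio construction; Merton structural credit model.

framework: Merton structural credit model

Key observation: a levered firm with one bullet debt due at 4.8638 years is the canonical structural-credit setup: equity is a call on the firm's assets struck at the face value.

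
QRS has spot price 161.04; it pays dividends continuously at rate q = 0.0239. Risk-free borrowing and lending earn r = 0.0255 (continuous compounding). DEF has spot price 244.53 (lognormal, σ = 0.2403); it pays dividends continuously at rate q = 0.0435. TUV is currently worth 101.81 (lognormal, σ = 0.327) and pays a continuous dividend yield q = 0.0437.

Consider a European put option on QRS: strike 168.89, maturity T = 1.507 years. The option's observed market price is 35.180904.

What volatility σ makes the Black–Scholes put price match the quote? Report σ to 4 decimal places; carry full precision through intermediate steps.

sigma = 0.4085

At σ = 0.4085 the Black–Scholes value reproduces the quote:
σ√T = 0.4085·√1.507 = 0.501474
d₁ = (ln(S/K) + (r−q+σ²/2)T) / (σ√T) = (ln(161.04/168.89) + (0.0255−0.0239+0.4085²/2)·1.507) / 0.501474 = (-0.047595 + 0.128149) / 0.501474 = 0.160636
d₂ = d₁ − σ√T = 0.160636 − 0.501474 = -0.340839
e^{−rT} = 0.962301
e^{−qT} = 0.964624
N(−d₁) = 0.436190,  N(−d₂) = 0.633388
V = K·e^{−rT}·N(−d₂) − S·e^{−qT}·N(−d₁) = 102.939996 − 67.759091 = 35.180904 (matching the quote); vega is positive throughout, so no other σ reproduces this price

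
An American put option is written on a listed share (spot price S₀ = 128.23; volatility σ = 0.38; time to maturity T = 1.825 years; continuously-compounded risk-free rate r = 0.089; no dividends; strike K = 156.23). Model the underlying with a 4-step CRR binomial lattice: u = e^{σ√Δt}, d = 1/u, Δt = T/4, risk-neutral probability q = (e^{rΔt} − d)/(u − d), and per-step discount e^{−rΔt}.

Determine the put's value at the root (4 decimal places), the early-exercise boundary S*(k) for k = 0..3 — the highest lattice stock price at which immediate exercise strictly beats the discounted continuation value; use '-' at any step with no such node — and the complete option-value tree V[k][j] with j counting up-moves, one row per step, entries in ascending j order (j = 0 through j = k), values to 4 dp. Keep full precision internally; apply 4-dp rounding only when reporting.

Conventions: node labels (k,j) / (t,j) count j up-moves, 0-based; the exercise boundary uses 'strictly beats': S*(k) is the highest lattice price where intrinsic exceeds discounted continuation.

params: Δt=0.45625 u=1.29263 d=0.77362 q=0.51603 e^(-rΔt)=0.96021
t_4 payoffs: 110.2998 79.4861 28.0000 0.0000 0.0000
t_3: node(3,0) S=59.3705 payoff=96.8595 vs cont=90.6426 → 96.8595 [stop]  node(3,1) S=99.2012 payoff=57.0288 vs cont=50.8120 → 57.0288 [stop]  node(3,2) S=165.7534 payoff=0.0000 vs cont=13.0119 → 13.0119 [wait]  node(3,3) S=276.9545 payoff=0.0000 vs cont=0.0000 → 0.0000 [wait]  ⇒ S*(3)=99.2012
t_2: node(2,0) S=76.7439 payoff=79.4861 vs cont=73.2693 → 79.4861 [stop]  node(2,1) S=128.2300 payoff=28.0000 vs cont=32.9493 → 32.9493 [wait]  node(2,2) S=214.2572 payoff=0.0000 vs cont=6.0468 → 6.0468 [wait]  ⇒ S*(2)=76.7439
t_1: node(1,0) S=99.2012 payoff=57.0288 vs cont=53.2644 → 57.0288 [stop]  node(1,1) S=165.7534 payoff=0.0000 vs cont=18.3081 → 18.3081 [wait]  ⇒ S*(1)=99.2012
t_0: node(0,0) S=128.2300 payoff=28.0000 vs cont=35.5736 → 35.5736 [wait]  ⇒ S*(0)=-

price = 35.5736
boundary = - 99.2012 76.7439 99.2012
tree:
35.5736
57.0288 18.3081
79.4861 32.9493 6.0468
96.8595 57.0288 13.0119 0.0000
110.2998 79.4861 28.0000 0.0000 0.0000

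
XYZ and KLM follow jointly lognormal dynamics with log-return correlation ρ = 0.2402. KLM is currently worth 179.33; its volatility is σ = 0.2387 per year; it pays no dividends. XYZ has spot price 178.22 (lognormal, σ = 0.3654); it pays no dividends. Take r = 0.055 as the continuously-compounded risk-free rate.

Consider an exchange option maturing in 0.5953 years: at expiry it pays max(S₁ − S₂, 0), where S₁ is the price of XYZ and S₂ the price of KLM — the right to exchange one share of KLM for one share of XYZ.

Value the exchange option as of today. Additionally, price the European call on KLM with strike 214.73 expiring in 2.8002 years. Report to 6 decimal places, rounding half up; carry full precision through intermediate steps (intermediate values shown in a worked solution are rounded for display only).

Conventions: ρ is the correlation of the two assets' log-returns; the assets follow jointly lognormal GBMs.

exchange price = 20.583826
price(KLM call K=214.73) = 26.449445

σ_eff = √(σ₁² + σ₂² − 2ρσ₁σ₂) = √(0.3654² + 0.2387² − 2·0.2402·0.3654·0.2387) = 0.385479
d₁ = (ln(S₁/S₂) + (q₂ − q₁ + σ_eff²/2)T) / (σ_eff√T) = (ln(178.22/179.33) + (0.0 − 0.0 + 0.074297)·0.5953) / 0.297419 = 0.127833
d₂ = d₁ − σ_eff√T = 0.127833 − 0.297419 = -0.169585
N(d₁) = 0.550860,  N(d₂) = 0.432668
V = S₁·e^{−q₁T}·N(d₁) − S₂·e^{−q₂T}·N(d₂) = 98.174190 − 77.590364 = 20.583826
[vanilla: KLM call K=214.73]
σ√T = 0.2387·√2.8002 = 0.399436
d₁ = (ln(S/K) + (r+σ²/2)T) / (σ√T) = (ln(179.33/214.73) + (0.055+0.2387²/2)·2.8002) / 0.399436 = (-0.180154 + 0.233785) / 0.399436 = 0.134269
d₂ = d₁ − σ√T = 0.134269 − 0.399436 = -0.265167
e^{−rT} = 0.857263
N(d₁) = 0.553405,  N(d₂) = 0.395440
price = S·N(d₁) − K·e^{−rT}·N(d₂) = 99.242110 − 72.792665 = 26.449445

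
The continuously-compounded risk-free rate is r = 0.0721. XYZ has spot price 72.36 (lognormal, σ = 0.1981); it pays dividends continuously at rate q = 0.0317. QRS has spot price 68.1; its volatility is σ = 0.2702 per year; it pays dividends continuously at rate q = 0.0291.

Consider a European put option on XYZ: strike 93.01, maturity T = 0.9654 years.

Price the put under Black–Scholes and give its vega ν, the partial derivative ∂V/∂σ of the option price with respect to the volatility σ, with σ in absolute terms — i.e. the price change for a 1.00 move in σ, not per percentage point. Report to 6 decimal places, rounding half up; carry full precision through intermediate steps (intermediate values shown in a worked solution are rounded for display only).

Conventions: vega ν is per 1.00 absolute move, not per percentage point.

σ√T = 0.1981·√0.9654 = 0.194643
d₁ = (ln(S/K) + (r−q+σ²/2)T) / (σ√T) = (ln(72.36/93.01) + (0.0721−0.0317+0.1981²/2)·0.9654) / 0.194643 = (-0.251053 + 0.057945) / 0.194643 = -0.992117
d₂ = d₁ − σ√T = -0.992117 − 0.194643 = -1.186760
e^{−rT} = 0.932762
e^{−qT} = 0.969860
N(−d₁) = 0.839430,  N(−d₂) = 0.882339
Put price V = K·e^{−rT}·N(−d₂) − S·e^{−qT}·N(−d₁) = 76.548342 − 58.910420 = 17.637922
φ(d₁) = (1/√(2π))·e^{−d₁²/2} = 0.243878
ν = S·e^{−qT}·φ(d₁)·√T = 16.816451

price = 17.637922
ν = 16.816451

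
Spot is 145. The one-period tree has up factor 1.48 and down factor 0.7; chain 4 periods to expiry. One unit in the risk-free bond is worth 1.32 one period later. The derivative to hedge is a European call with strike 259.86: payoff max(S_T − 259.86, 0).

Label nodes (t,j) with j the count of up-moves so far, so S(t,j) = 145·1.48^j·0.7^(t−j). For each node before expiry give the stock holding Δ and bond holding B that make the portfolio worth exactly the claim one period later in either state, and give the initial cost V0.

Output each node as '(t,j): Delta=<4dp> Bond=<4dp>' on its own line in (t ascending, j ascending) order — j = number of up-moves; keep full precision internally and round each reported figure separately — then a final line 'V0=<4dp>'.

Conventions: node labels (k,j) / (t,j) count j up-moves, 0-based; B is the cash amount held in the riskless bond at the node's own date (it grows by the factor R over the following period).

Risk-neutral probability p* = (R−d)/(u−d) = (1.32−0.7)/(1.48−0.7) = 0.7949.
Expiry values: V(4,0)=0.0000, V(4,1)=0.0000, V(4,2)=0.0000, V(4,3)=69.1819, V(4,4)=435.8286
(3,0): S=49.7350. Δ = (V_up−V_dn)/(S_up−S_dn) = (0.0000−0.0000)/(73.6078−34.8145) = 0.0000. V = [p*·0.0000 + (1−p*)·0.0000]/1.32 = 0.0000. B = V − Δ·S = 0.0000.
(3,1): S=105.1540. Δ = (V_up−V_dn)/(S_up−S_dn) = (0.0000−0.0000)/(155.6279−73.6078) = 0.0000. V = [p*·0.0000 + (1−p*)·0.0000]/1.32 = 0.0000. B = V − Δ·S = 0.0000.
(3,2): S=222.3256. Δ = (V_up−V_dn)/(S_up−S_dn) = (69.1819−0.0000)/(329.0419−155.6279) = 0.3989. V = [p*·69.1819 + (1−p*)·0.0000]/1.32 = 41.6596. B = V − Δ·S = -47.0351.
(3,3): S=470.0598. Δ = (V_up−V_dn)/(S_up−S_dn) = (435.8286−69.1819)/(695.6886−329.0419) = 1.0000. V = [p*·435.8286 + (1−p*)·69.1819]/1.32 = 273.1962. B = V − Δ·S = -196.8636.
(2,0): S=71.0500. Δ = (V_up−V_dn)/(S_up−S_dn) = (0.0000−0.0000)/(105.1540−49.7350) = 0.0000. V = [p*·0.0000 + (1−p*)·0.0000]/1.32 = 0.0000. B = V − Δ·S = 0.0000.
(2,1): S=150.2200. Δ = (V_up−V_dn)/(S_up−S_dn) = (41.6596−0.0000)/(222.3256−105.1540) = 0.3555. V = [p*·41.6596 + (1−p*)·0.0000]/1.32 = 25.0864. B = V − Δ·S = -28.3234.
(2,2): S=317.6080. Δ = (V_up−V_dn)/(S_up−S_dn) = (273.1962−41.6596)/(470.0598−222.3256) = 0.9346. V = [p*·273.1962 + (1−p*)·41.6596]/1.32 = 170.9860. B = V − Δ·S = -125.8557.
(1,0): S=101.5000. Δ = (V_up−V_dn)/(S_up−S_dn) = (25.0864−0.0000)/(150.2200−71.0500) = 0.3169. V = [p*·25.0864 + (1−p*)·0.0000]/1.32 = 15.1064. B = V − Δ·S = -17.0556.
(1,1): S=214.6000. Δ = (V_up−V_dn)/(S_up−S_dn) = (170.9860−25.0864)/(317.6080−150.2200) = 0.8716. V = [p*·170.9860 + (1−p*)·25.0864]/1.32 = 106.8620. B = V − Δ·S = -80.1887.
(0,0): S=145.0000. Δ = (V_up−V_dn)/(S_up−S_dn) = (106.8620−15.1064)/(214.6000−101.5000) = 0.8113. V = [p*·106.8620 + (1−p*)·15.1064]/1.32 = 66.6973. B = V − Δ·S = -50.9381.
Sanity check at the root: Δ(0,0)·S0 + B(0,0) reproduces V0 = 66.6973.

(0,0): Delta=0.8113 Bond=-50.9381
(1,0): Delta=0.3169 Bond=-17.0556
(1,1): Delta=0.8716 Bond=-80.1887
(2,0): Delta=0.0000 Bond=0.0000
(2,1): Delta=0.3555 Bond=-28.3234
(2,2): Delta=0.9346 Bond=-125.8557
(3,0): Delta=0.0000 Bond=0.0000
(3,1): Delta=0.0000 Bond=0.0000
(3,2): Delta=0.3989 Bond=-47.0351
(3,3): Delta=1.0000 Bond=-196.8636
V0=66.6973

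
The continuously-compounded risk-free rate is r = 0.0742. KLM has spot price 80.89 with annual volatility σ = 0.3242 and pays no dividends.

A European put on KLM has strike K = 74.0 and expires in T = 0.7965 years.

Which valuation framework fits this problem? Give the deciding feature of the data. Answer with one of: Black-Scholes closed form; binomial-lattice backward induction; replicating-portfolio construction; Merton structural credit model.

Key observation: the instrument is a plain European put (strike 74.0) on a lognormal asset; the exact continuous-time formula applies directly.

framework: Black-Scholes closed form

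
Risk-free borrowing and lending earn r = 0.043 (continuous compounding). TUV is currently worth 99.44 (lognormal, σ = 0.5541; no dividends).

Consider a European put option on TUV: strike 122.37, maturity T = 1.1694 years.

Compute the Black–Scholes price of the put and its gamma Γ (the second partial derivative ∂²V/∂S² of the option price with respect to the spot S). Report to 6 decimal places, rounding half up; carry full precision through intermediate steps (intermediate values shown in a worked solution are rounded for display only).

σ√T = 0.5541·√1.1694 = 0.599197
d₁ = (ln(S/K) + (r+σ²/2)T) / (σ√T) = (ln(99.44/122.37) + (0.043+0.5541²/2)·1.1694) / 0.599197 = (-0.207495 + 0.229803) / 0.599197 = 0.037230
d₂ = d₁ − σ√T = 0.037230 − 0.599197 = -0.561967
e^{−rT} = 0.950959
N(−d₁) = 0.485151,  N(−d₂) = 0.712931
Put price V = K·e^{−rT}·N(−d₂) − S·N(−d₁) = 82.962956 − 48.243405 = 34.719551
φ(d₁) = (1/√(2π))·e^{−d₁²/2} = 0.398666
Γ = φ(d₁) / (S·σ·√T) = 0.006691

price = 34.719551
Γ = 0.006691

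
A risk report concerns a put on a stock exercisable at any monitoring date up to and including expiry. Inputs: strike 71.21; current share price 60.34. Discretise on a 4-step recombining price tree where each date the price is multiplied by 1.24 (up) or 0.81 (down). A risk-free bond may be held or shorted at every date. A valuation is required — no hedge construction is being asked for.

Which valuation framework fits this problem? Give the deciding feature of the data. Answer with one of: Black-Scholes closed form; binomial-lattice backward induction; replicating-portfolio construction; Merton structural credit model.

framework: binomial-lattice backward induction

Key observation: the defining feature is the embedded early-exercise option across 4 discrete dates on the spot-60.34 tree; pricing the strike-71.21 put means working backward with an exercise test at every node.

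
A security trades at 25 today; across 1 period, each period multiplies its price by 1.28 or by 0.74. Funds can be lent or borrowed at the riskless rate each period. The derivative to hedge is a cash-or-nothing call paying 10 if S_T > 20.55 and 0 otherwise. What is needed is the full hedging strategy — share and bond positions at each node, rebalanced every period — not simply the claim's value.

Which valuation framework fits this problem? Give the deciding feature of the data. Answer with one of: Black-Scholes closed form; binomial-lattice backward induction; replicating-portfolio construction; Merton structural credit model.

Key observation: the task asks for the hedge itself — share and bond holdings at every node of the 1-period tree on spot 25 with factors 1.28/0.74 — which is exactly what the replicating-portfolio construction produces.

framework: replicating-portfolio construction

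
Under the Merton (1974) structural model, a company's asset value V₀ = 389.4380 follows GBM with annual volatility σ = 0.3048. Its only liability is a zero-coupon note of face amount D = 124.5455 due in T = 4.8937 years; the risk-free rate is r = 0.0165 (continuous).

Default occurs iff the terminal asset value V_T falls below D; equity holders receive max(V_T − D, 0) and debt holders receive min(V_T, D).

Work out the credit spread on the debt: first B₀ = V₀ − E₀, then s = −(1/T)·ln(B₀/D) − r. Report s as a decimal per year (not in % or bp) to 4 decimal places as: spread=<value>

Apply the equity-as-call identities (strike 124.5455, horizon 4.8937 years):
d₁ = [ln(V₀/D) + (r + σ²/2)T] / (σ√T)
   = [ln(389.4380/124.5455) + (0.0165 + 0.5·0.3048²)·4.8937] / (0.3048·√4.8937)
   = [1.140034 + 0.308066] / 0.674270 = 2.147656
d₂ = d₁ − σ√T = 2.147656 − 0.674270 = 1.473386
N(d₁) = 0.984129,  N(d₂) = 0.929677,  e^(−rT) = 0.922428
E₀ = V₀·N(d₁) − D·e^(−rT)·N(d₂)
   = 389.4380·0.984129 − 124.5455·0.922428·0.929677 = 276.452217
B₀ = V₀ − E₀ = 389.4380 − 276.452217 = 112.985783
spread = −(1/T)·ln(B₀/D) − r = −(1/4.8937)·ln(112.985783/124.5455) − 0.0165 = 0.00340500

spread=0.0034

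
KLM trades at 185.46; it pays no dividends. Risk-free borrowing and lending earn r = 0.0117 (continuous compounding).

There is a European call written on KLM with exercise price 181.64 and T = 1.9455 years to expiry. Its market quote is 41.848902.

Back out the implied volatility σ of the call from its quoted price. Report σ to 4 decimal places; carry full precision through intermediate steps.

At σ = 0.3783 the Black–Scholes value reproduces the quote:
σ√T = 0.3783·√1.9455 = 0.527657
d₁ = (ln(S/K) + (r+σ²/2)T) / (σ√T) = (ln(185.46/181.64) + (0.0117+0.3783²/2)·1.9455) / 0.527657 = (0.020813 + 0.161973) / 0.527657 = 0.346410
d₂ = d₁ − σ√T = 0.346410 − 0.527657 = -0.181247
e^{−rT} = 0.977495
N(d₁) = 0.635483,  N(d₂) = 0.428087
V = S·N(d₁) − K·e^{−rT}·N(d₂) = 117.856649 − 76.007747 = 41.848902 (equal to the quote); since ∂V/∂σ > 0 for all σ, the implied volatility is unique

sigma = 0.3783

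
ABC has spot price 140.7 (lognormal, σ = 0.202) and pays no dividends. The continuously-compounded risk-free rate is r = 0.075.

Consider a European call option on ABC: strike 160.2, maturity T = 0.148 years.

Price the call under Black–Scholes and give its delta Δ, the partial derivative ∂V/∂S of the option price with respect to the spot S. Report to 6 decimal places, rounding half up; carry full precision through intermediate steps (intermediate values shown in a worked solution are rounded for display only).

price = 0.319199
Δ = 0.068308

σ√T = 0.202·√0.148 = 0.077711
d₁ = (ln(S/K) + (r+σ²/2)T) / (σ√T) = (ln(140.7/160.2) + (0.075+0.202²/2)·0.148) / 0.077711 = (-0.129793 + 0.014119) / 0.077711 = -1.488511
d₂ = d₁ − σ√T = -1.488511 − 0.077711 = -1.566222
e^{−rT} = 0.988961
N(d₁) = 0.068308,  N(d₂) = 0.058648
Call price V = S·N(d₁) − K·e^{−rT}·N(d₂) = 9.610956 − 9.291758 = 0.319199
Δ = N(d₁) = 0.068308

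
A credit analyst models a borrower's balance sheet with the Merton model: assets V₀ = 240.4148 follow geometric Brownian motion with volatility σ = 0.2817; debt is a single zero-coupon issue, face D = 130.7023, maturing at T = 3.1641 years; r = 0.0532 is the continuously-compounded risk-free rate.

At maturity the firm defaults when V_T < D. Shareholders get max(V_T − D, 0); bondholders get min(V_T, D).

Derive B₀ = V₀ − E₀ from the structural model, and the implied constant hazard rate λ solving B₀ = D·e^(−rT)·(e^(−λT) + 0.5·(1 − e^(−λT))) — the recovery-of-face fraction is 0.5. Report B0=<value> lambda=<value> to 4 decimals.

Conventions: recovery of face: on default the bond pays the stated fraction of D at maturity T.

B0=108.3789 lambda=0.0121

With assets at 240.4148 and a single debt payment of 130.7023 at 3.1641 years:
d₁ = [ln(V₀/D) + (r + σ²/2)T] / (σ√T)
   = [ln(240.4148/130.7023) + (0.0532 + 0.5·0.2817²)·3.1641] / (0.2817·√3.1641)
   = [0.609444 + 0.293874] / 0.501086 = 1.802720
d₂ = d₁ − σ√T = 1.802720 − 0.501086 = 1.301634
N(d₁) = 0.964284,  N(d₂) = 0.903479,  e^(−rT) = 0.845075
E₀ = V₀·N(d₁) − D·e^(−rT)·N(d₂)
   = 240.4148·0.964284 − 130.7023·0.845075·0.903479 = 132.035922
B₀ = V₀ − E₀ = 240.4148 − 132.035922 = 108.378878
e^(−λT) = (B₀·e^(rT)/D − 0.5)/(1 − 0.5) = (108.3789·1.183327/130.7023 − 0.5)/0.5 = 0.96243982
λ = −ln(0.96243982)/3.1641 = 0.012099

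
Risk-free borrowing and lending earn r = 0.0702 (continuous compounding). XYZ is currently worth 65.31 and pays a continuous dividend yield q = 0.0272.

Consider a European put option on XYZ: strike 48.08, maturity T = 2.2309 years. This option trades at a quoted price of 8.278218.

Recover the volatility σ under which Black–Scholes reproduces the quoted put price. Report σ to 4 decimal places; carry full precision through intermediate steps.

At σ = 0.5632 the Black–Scholes value reproduces the quote:
σ√T = 0.5632·√2.2309 = 0.841207
d₁ = (ln(S/K) + (r−q+σ²/2)T) / (σ√T) = (ln(65.31/48.08) + (0.0702−0.0272+0.5632²/2)·2.2309) / 0.841207 = (0.306279 + 0.449743) / 0.841207 = 0.898735
d₂ = d₁ − σ√T = 0.898735 − 0.841207 = 0.057528
e^{−rT} = 0.855038
e^{−qT} = 0.941124
N(−d₁) = 0.184397,  N(−d₂) = 0.477062
V = K·e^{−rT}·N(−d₂) − S·e^{−qT}·N(−d₁) = 19.612137 − 11.333919 = 8.278218 (equal to the quote); since ∂V/∂σ > 0 for all σ, the implied volatility is unique

sigma = 0.5632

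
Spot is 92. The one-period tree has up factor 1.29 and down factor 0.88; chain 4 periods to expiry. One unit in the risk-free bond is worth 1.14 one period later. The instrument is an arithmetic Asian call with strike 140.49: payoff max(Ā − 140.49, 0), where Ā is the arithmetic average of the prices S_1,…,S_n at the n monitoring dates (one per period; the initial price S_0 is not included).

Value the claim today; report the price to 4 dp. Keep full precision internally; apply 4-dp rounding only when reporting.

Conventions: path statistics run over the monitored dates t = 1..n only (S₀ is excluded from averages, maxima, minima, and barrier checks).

price = 5.2532

Under the martingale measure an up-move has probability p* = 0.6341; value the claim as the probability-weighted average of per-path payoffs, discounted 4 periods at R = 1.14.
Enumerate all 2^4 = 16 price paths (U = up ×1.29, D = down ×0.88); each path with k up-moves has probability p*^k·(1−p*)^(4−k).
DDDD: Ā=67.5180, payoff=0.0000, prob=0.017916
UDDD: Ā=98.9753, payoff=0.0000, prob=0.031054
DUDD: Ā=89.5453, payoff=0.0000, prob=0.031054
UUDD: Ā=131.2653, payoff=0.0000, prob=0.053826
DDUD: Ā=81.2469, payoff=0.0000, prob=0.031054
UDUD: Ā=119.1006, payoff=0.0000, prob=0.053826
DUUD: Ā=109.6706, payoff=0.0000, prob=0.053826
UUUD: Ā=160.7671, payoff=20.2771, prob=0.093299
DDDU: Ā=73.9443, payoff=0.0000, prob=0.031054
UDDU: Ā=108.3957, payoff=0.0000, prob=0.053826
DUDU: Ā=98.9657, payoff=0.0000, prob=0.053826
UUDU: Ā=145.0747, payoff=4.5847, prob=0.093299
DDUU: Ā=90.6673, payoff=0.0000, prob=0.053826
UDUU: Ā=132.9100, payoff=0.0000, prob=0.093299
DUUU: Ā=123.4800, payoff=0.0000, prob=0.093299
UUUU: Ā=181.0104, payoff=40.5204, prob=0.161718
Price = Σ prob·payoff / R^4 = 8.872449 / 1.688960 = 5.2532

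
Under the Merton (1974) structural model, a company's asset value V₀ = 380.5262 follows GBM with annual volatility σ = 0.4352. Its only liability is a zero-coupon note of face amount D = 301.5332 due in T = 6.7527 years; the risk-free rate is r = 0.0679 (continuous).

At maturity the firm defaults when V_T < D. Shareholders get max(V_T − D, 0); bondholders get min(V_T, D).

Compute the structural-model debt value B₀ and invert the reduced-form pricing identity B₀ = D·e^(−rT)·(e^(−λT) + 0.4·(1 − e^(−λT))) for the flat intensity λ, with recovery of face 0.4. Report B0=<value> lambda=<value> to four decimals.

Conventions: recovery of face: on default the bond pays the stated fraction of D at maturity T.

B0=144.3328 lambda=0.0768

Equity is a call on the firm's assets struck at D = 301.5332:
d₁ = [ln(V₀/D) + (r + σ²/2)T] / (σ√T)
   = [ln(380.5262/301.5332) + (0.0679 + 0.5·0.4352²)·6.7527] / (0.4352·√6.7527)
   = [0.232675 + 1.097986] / 1.130909 = 1.176629
d₂ = d₁ − σ√T = 1.176629 − 1.130909 = 0.045721
N(d₁) = 0.880328,  N(d₂) = 0.518234,  e^(−rT) = 0.632226
E₀ = V₀·N(d₁) − D·e^(−rT)·N(d₂)
   = 380.5262·0.880328 − 301.5332·0.632226·0.518234 = 236.193424
B₀ = V₀ − E₀ = 380.5262 − 236.193424 = 144.332776
e^(−λT) = (B₀·e^(rT)/D − 0.4)/(1 − 0.4) = (144.3328·1.581713/301.5332 − 0.4)/0.6 = 0.59517914
λ = −ln(0.59517914)/6.7527 = 0.076842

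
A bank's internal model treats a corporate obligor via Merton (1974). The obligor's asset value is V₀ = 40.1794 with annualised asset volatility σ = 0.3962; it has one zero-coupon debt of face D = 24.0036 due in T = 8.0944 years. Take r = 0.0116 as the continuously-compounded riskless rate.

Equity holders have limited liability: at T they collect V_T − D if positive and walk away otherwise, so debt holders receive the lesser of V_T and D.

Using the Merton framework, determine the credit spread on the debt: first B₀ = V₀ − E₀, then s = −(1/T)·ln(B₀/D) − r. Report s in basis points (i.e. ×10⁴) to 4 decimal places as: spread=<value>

spread=374.3539

Apply the equity-as-call identities (strike 24.0036, horizon 8.0944 years):
d₁ = [ln(V₀/D) + (r + σ²/2)T] / (σ√T)
   = [ln(40.1794/24.0036) + (0.0116 + 0.5·0.3962²)·8.0944] / (0.3962·√8.0944)
   = [0.515151 + 0.729202] / 1.127215 = 1.103918
d₂ = d₁ − σ√T = 1.103918 − 1.127215 = -0.023298
N(d₁) = 0.865186,  N(d₂) = 0.490706,  e^(−rT) = 0.910378
E₀ = V₀·N(d₁) − D·e^(−rT)·N(d₂)
   = 40.1794·0.865186 − 24.0036·0.910378·0.490706 = 24.039544
B₀ = V₀ − E₀ = 40.1794 − 24.039544 = 16.139856
spread = −(1/T)·ln(B₀/D) − r = −(1/8.0944)·ln(16.139856/24.0036) − 0.0116 = 0.03743539
in basis points: 0.03743539 × 10⁴ = 374.3539 bp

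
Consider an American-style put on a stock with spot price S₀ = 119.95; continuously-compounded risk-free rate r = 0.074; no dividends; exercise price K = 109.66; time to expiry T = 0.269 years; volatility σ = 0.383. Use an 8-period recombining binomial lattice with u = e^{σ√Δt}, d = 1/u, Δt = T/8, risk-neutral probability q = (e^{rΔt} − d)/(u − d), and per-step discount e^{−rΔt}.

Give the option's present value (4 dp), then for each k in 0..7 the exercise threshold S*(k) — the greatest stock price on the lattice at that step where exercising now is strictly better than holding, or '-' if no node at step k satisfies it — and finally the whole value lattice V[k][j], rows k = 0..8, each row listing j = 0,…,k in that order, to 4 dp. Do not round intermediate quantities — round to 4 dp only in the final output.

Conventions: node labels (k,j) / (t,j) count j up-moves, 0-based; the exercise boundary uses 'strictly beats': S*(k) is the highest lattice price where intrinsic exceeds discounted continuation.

price = 4.4094
boundary = - - - - - 84.4297 90.5725 97.1622
tree:
4.4094
6.6690 2.1732
9.8174 3.5559 0.8023
13.9973 5.6892 1.4418 0.1673
19.2150 8.8529 2.5561 0.3355 0.0000
25.2303 13.2995 4.4534 0.6728 0.0000 0.0000
30.9565 19.0875 7.5817 1.3495 0.0000 0.0000 0.0000
36.2943 25.2303 12.4978 2.7067 0.0000 0.0000 0.0000 0.0000
41.2701 30.9565 19.0875 5.4287 0.0000 0.0000 0.0000 0.0000 0.0000

params: Δt=0.03363 u=1.07276 d=0.93218 q=0.50017 e^(-rΔt)=0.99751
t_8 payoffs: 41.2701 30.9565 19.0875 5.4287 0.0000 0.0000 0.0000 0.0000 0.0000
t_7: node(7,0) S=73.3657 payoff=36.2943 vs cont=36.0218 → 36.2943 [stop]  node(7,1) S=84.4297 payoff=25.2303 vs cont=24.9578 → 25.2303 [stop]  node(7,2) S=97.1622 payoff=12.4978 vs cont=12.2253 → 12.4978 [stop]  node(7,3) S=111.8148 payoff=0.0000 vs cont=2.7067 → 2.7067 [wait]  node(7,4) S=128.6771 payoff=0.0000 vs cont=0.0000 → 0.0000 [wait]  node(7,5) S=148.0823 payoff=0.0000 vs cont=0.0000 → 0.0000 [wait]  node(7,6) S=170.4140 payoff=0.0000 vs cont=0.0000 → 0.0000 [wait]  node(7,7) S=196.1134 payoff=0.0000 vs cont=0.0000 → 0.0000 [wait]  ⇒ S*(7)=97.1622
t_6: node(6,0) S=78.7035 payoff=30.9565 vs cont=30.6840 → 30.9565 [stop]  node(6,1) S=90.5725 payoff=19.0875 vs cont=18.8150 → 19.0875 [stop]  node(6,2) S=104.2313 payoff=5.4287 vs cont=7.5817 → 7.5817 [wait]  node(6,3) S=119.9500 payoff=0.0000 vs cont=1.3495 → 1.3495 [wait]  node(6,4) S=138.0391 payoff=0.0000 vs cont=0.0000 → 0.0000 [wait]  node(6,5) S=158.8562 payoff=0.0000 vs cont=0.0000 → 0.0000 [wait]  node(6,6) S=182.8127 payoff=0.0000 vs cont=0.0000 → 0.0000 [wait]  ⇒ S*(6)=90.5725
t_5: node(5,0) S=84.4297 payoff=25.2303 vs cont=24.9578 → 25.2303 [stop]  node(5,1) S=97.1622 payoff=12.4978 vs cont=13.2995 → 13.2995 [wait]  node(5,2) S=111.8148 payoff=0.0000 vs cont=4.4534 → 4.4534 [wait]  node(5,3) S=128.6771 payoff=0.0000 vs cont=0.6728 → 0.6728 [wait]  node(5,4) S=148.0823 payoff=0.0000 vs cont=0.0000 → 0.0000 [wait]  node(5,5) S=170.4140 payoff=0.0000 vs cont=0.0000 → 0.0000 [wait]  ⇒ S*(5)=84.4297
t_4: node(4,0) S=90.5725 payoff=19.0875 vs cont=19.2150 → 19.2150 [wait]  node(4,1) S=104.2313 payoff=5.4287 vs cont=8.8529 → 8.8529 [wait]  node(4,2) S=119.9500 payoff=0.0000 vs cont=2.5561 → 2.5561 [wait]  node(4,3) S=138.0391 payoff=0.0000 vs cont=0.3355 → 0.3355 [wait]  node(4,4) S=158.8562 payoff=0.0000 vs cont=0.0000 → 0.0000 [wait]  ⇒ S*(4)=-
t_3: node(3,0) S=97.1622 payoff=12.4978 vs cont=13.9973 → 13.9973 [wait]  node(3,1) S=111.8148 payoff=0.0000 vs cont=5.6892 → 5.6892 [wait]  node(3,2) S=128.6771 payoff=0.0000 vs cont=1.4418 → 1.4418 [wait]  node(3,3) S=148.0823 payoff=0.0000 vs cont=0.1673 → 0.1673 [wait]  ⇒ S*(3)=-
t_2: node(2,0) S=104.2313 payoff=5.4287 vs cont=9.8174 → 9.8174 [wait]  node(2,1) S=119.9500 payoff=0.0000 vs cont=3.5559 → 3.5559 [wait]  node(2,2) S=138.0391 payoff=0.0000 vs cont=0.8023 → 0.8023 [wait]  ⇒ S*(2)=-
t_1: node(1,0) S=111.8148 payoff=0.0000 vs cont=6.6690 → 6.6690 [wait]  node(1,1) S=128.6771 payoff=0.0000 vs cont=2.1732 → 2.1732 [wait]  ⇒ S*(1)=-
t_0: node(0,0) S=119.9500 payoff=0.0000 vs cont=4.4094 → 4.4094 [wait]  ⇒ S*(0)=-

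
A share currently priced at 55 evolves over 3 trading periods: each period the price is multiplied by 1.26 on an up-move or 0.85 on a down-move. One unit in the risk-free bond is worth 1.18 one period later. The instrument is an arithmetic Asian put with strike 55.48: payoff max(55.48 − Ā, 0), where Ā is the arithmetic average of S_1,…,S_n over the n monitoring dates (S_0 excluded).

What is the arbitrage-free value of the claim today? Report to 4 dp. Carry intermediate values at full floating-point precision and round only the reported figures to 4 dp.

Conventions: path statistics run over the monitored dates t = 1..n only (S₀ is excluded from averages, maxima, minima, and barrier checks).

Risk-neutral up-probability p* = (R−d)/(u−d) = (1.18−0.85)/(1.26−0.85) = 0.8049; the claim prices as the p*-weighted sum of path payoffs discounted by R^3.
Enumerate all 2^3 = 8 price paths (U = up ×1.26, D = down ×0.85); each path with k up-moves has probability p*^k·(1−p*)^(3−k).
DDD: Ā=40.0881, payoff=15.3919, prob=0.007429
UDD: Ā=59.4248, payoff=0.0000, prob=0.030644
DUD: Ā=51.9081, payoff=3.5719, prob=0.030644
UUD: Ā=76.9461, payoff=0.0000, prob=0.126406
DDU: Ā=45.5189, payoff=9.9611, prob=0.030644
UDU: Ā=67.4751, payoff=0.0000, prob=0.126406
DUU: Ā=59.9584, payoff=0.0000, prob=0.126406
UUU: Ā=88.8796, payoff=0.0000, prob=0.521423
Price = Σ prob·payoff / R^3 = 0.529045 / 1.643032 = 0.3220

price = 0.3220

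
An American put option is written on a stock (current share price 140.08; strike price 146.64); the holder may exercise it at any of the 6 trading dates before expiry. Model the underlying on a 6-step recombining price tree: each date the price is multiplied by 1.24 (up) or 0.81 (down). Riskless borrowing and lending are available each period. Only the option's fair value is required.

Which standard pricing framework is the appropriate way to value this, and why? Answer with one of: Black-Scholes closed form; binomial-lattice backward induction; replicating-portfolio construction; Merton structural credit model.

framework: binomial-lattice backward induction

Key observation: the put (strike 146.64 on spot 140.08) is American-style on a 6-step discrete price model, so the early-exercise decision at every node requires stepwise backward valuation — a closed form cannot price the exercise right.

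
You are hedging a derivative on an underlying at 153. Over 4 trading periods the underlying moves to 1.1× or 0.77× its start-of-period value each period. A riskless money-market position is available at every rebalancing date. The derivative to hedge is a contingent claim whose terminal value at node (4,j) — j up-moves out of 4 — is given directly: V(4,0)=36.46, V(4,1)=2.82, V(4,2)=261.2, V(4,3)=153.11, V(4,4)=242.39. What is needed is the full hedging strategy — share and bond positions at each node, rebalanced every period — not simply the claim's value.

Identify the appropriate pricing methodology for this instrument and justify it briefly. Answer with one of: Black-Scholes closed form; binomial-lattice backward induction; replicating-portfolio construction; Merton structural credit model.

Key observation: a price alone would not answer the question — the per-node share/bond construction on the spot-153, 1.1/0.77 tree is required, and only the replicating-portfolio method yields it.

framework: replicating-portfolio construction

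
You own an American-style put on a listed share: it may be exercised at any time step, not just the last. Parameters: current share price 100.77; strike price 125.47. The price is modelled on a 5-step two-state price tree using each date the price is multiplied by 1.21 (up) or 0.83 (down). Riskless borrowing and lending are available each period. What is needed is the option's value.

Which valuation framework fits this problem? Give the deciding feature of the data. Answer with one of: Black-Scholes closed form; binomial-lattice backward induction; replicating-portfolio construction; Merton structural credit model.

framework: binomial-lattice backward induction

Key observation: an American put (K = 125.47, S₀ = 100.77) on a 5-date tree has no closed form — the optimal stopping decision is embedded and must be resolved recursively from expiry.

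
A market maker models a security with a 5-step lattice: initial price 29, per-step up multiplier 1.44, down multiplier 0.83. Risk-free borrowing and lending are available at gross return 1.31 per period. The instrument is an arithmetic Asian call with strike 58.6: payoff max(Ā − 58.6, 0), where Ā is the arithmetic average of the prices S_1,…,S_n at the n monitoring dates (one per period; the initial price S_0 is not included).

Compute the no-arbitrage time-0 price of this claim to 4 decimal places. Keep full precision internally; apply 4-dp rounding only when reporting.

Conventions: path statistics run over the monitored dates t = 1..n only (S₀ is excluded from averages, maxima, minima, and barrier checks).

price = 4.1606

Set p* = 0.7869 (from d < R < u); the path-dependent value is the discounted p*-expectation over all price paths.
Enumerate all 2^5 = 32 price paths (U = up ×1.44, D = down ×0.83); each path with k up-moves has probability p*^k·(1−p*)^(5−k).
DDDDD: Ā=17.1632, payoff=0.0000, prob=0.000440
UDDDD: Ā=29.7771, payoff=0.0000, prob=0.001623
DUDDD: Ā=26.2391, payoff=0.0000, prob=0.001623
UUDDD: Ā=45.5233, payoff=0.0000, prob=0.005993
DDUDD: Ā=23.3026, payoff=0.0000, prob=0.001623
UDUDD: Ā=40.4286, payoff=0.0000, prob=0.005993
DUUDD: Ā=36.8906, payoff=0.0000, prob=0.005993
UUUDD: Ā=64.0030, payoff=5.4030, prob=0.022129
DDDUD: Ā=20.8653, payoff=0.0000, prob=0.001623
UDDUD: Ā=36.2000, payoff=0.0000, prob=0.005993
DUDUD: Ā=32.6620, payoff=0.0000, prob=0.005993
UUDUD: Ā=56.6666, payoff=0.0000, prob=0.022129
DDUUD: Ā=29.7254, payoff=0.0000, prob=0.005993
UDUUD: Ā=51.5719, payoff=0.0000, prob=0.022129
DUUUD: Ā=48.0339, payoff=0.0000, prob=0.022129
UUUUD: Ā=83.3358, payoff=24.7358, prob=0.081707
DDDDU: Ā=18.8423, payoff=0.0000, prob=0.001623
UDDDU: Ā=32.6902, payoff=0.0000, prob=0.005993
DUDDU: Ā=29.1522, payoff=0.0000, prob=0.005993
UUDDU: Ā=50.5774, payoff=0.0000, prob=0.022129
DDUDU: Ā=26.2157, payoff=0.0000, prob=0.005993
UDUDU: Ā=45.4826, payoff=0.0000, prob=0.022129
DUUDU: Ā=41.9446, payoff=0.0000, prob=0.022129
UUUDU: Ā=72.7714, payoff=14.1714, prob=0.081707
DDDUU: Ā=23.7784, payoff=0.0000, prob=0.005993
UDDUU: Ā=41.2540, payoff=0.0000, prob=0.022129
DUDUU: Ā=37.7160, payoff=0.0000, prob=0.022129
UUDUU: Ā=65.4350, payoff=6.8350, prob=0.081707
DDUUU: Ā=34.7795, payoff=0.0000, prob=0.022129
UDUUU: Ā=60.3403, payoff=1.7403, prob=0.081707
DUUUU: Ā=56.8023, payoff=0.0000, prob=0.081707
UUUUU: Ā=98.5486, payoff=39.9486, prob=0.301687
Price = Σ prob·payoff / R^5 = 16.051208 / 3.857949 = 4.1606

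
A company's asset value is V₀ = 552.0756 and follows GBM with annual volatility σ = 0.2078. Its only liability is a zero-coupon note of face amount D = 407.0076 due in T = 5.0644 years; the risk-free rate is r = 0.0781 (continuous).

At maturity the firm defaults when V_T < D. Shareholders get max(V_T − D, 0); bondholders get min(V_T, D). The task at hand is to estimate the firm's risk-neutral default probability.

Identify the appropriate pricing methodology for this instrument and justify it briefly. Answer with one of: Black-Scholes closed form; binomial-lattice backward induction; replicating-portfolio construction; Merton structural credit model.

Key observation: a levered firm with one bullet debt due at 5.0644 years is the canonical structural-credit setup: equity is a call on the firm's assets struck at the face value.

framework: Merton structural credit model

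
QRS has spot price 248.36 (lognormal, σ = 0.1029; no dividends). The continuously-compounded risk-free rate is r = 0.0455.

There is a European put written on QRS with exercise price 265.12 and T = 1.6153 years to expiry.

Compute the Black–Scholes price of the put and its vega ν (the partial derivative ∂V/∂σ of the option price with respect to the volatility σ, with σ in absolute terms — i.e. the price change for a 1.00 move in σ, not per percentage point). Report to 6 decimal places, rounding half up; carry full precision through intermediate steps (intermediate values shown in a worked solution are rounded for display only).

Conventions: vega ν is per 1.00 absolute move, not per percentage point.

price = 11.907839
ν = 124.898881

σ√T = 0.1029·√1.6153 = 0.130780
d₁ = (ln(S/K) + (r+σ²/2)T) / (σ√T) = (ln(248.36/265.12) + (0.0455+0.1029²/2)·1.6153) / 0.130780 = (-0.065303 + 0.082048) / 0.130780 = 0.128036
d₂ = d₁ − σ√T = 0.128036 − 0.130780 = -0.002744
e^{−rT} = 0.929140
N(−d₁) = 0.449060,  N(−d₂) = 0.501095
Put price V = K·e^{−rT}·N(−d₂) − S·N(−d₁) = 123.436396 − 111.528557 = 11.907839
φ(d₁) = (1/√(2π))·e^{−d₁²/2} = 0.395686
ν = S·φ(d₁)·√T = 124.898881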